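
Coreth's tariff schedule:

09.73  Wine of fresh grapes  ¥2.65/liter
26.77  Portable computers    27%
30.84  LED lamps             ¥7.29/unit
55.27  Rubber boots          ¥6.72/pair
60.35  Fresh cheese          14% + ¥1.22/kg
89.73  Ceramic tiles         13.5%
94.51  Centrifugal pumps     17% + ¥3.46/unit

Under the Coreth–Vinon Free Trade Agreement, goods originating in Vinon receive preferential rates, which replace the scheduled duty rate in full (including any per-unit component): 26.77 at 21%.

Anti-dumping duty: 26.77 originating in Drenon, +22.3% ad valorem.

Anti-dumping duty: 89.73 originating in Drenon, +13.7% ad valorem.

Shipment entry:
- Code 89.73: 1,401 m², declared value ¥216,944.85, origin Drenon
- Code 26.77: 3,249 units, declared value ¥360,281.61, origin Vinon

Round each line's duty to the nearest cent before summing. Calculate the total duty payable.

¥134,668.14

Line 1 (89.73, Drenon, 1,401 m², ¥216,944.85):
Base rate for 89.73 is 13.5%.
Additional duty on 89.73 from Drenon: +13.7%. Applied ad valorem rate: 13.5% + 13.7% = 27.2%.
Duty = ¥216,944.85 × 27.2% = ¥59,009.00.
Line 2 (26.77, Vinon, 3,249 units, ¥360,281.61):
Base rate for 26.77 is 27%.
Origin Vinon qualifies under the Coreth–Vinon agreement and 26.77 is covered: preferential rate 21% applies instead.
The additional-duty order on 26.77 targets Drenon, not Vinon; it does not apply.
Duty = ¥360,281.61 × 21% = ¥75,659.14.
Total = ¥59,009.00 + ¥75,659.14 = ¥134,668.14.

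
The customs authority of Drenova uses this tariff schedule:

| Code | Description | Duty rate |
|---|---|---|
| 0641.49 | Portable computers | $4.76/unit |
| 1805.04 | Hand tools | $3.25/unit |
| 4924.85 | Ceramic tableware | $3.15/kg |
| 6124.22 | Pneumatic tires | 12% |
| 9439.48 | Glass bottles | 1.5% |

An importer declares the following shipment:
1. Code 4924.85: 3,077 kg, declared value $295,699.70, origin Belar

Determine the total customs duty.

Line 1 (4924.85, Belar, 3,077 kg, $295,699.70):
Base rate for 4924.85 is $3.15/kg.
Duty = 3,077 × $3.15 = $9,692.55.

$9,692.55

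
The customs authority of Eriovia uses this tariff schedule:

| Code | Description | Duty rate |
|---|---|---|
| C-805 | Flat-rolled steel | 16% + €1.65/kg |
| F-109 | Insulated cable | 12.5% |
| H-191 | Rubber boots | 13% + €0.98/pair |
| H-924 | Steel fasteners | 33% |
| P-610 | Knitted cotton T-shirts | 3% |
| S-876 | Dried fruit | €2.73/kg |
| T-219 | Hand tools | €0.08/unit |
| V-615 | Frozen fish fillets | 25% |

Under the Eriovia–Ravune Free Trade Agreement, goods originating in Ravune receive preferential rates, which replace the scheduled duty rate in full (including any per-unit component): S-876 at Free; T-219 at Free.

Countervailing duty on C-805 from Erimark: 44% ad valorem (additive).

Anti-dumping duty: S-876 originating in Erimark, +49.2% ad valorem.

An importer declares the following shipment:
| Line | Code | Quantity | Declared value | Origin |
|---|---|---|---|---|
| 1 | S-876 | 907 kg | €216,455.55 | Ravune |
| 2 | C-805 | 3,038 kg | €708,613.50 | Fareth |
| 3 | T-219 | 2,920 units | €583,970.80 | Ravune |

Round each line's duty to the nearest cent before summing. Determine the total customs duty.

€118,390.86

Line 1 (S-876, Ravune, 907 kg, €216,455.55):
Base rate for S-876 is €2.73/kg.
Origin Ravune qualifies under the Eriovia–Ravune agreement and S-876 is covered: preferential rate Free applies instead.
The additional-duty order on S-876 targets Erimark, not Ravune; it does not apply.
Duty = €216,455.55 × 0% = €0.00.
Line 2 (C-805, Fareth, 3,038 kg, €708,613.50):
Base rate for C-805 is 16% + €1.65/kg.
The additional-duty order on C-805 targets Erimark, not Fareth; it does not apply.
Duty = €708,613.50 × 16% + 3,038 × €1.65 = €118,390.86.
Line 3 (T-219, Ravune, 2,920 units, €583,970.80):
Base rate for T-219 is €0.08/unit.
Origin Ravune qualifies under the Eriovia–Ravune agreement and T-219 is covered: preferential rate Free applies instead.
Duty = €583,970.80 × 0% = €0.00.
Total = €0.00 + €118,390.86 + €0.00 = €118,390.86.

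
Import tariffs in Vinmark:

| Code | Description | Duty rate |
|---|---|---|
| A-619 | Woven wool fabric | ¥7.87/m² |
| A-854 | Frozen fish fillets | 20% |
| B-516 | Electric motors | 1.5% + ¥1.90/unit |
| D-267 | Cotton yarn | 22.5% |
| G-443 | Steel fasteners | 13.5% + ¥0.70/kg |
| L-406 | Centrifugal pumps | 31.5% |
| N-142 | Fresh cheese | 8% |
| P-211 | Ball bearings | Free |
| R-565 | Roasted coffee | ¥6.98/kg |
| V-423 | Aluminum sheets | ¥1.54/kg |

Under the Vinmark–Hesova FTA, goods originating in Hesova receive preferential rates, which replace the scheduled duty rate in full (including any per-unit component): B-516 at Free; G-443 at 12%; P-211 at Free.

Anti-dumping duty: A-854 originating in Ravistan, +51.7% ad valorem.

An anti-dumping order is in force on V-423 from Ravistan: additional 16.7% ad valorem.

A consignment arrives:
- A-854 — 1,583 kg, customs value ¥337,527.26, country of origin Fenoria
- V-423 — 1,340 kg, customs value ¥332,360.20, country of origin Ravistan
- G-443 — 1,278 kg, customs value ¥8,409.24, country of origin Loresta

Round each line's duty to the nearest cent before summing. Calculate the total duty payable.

Line 1 (A-854, Fenoria, 1,583 kg, ¥337,527.26):
Base rate for A-854 is 20%.
The additional-duty order on A-854 targets Ravistan, not Fenoria; it does not apply.
Duty = ¥337,527.26 × 20% = ¥67,505.45.
Line 2 (V-423, Ravistan, 1,340 kg, ¥332,360.20):
Base rate for V-423 is ¥1.54/kg.
Additional duty on V-423 from Ravistan: +16.7% ad valorem. Applied ad valorem rate = 16.7%.
Duty = ¥332,360.20 × 16.7% + 1,340 × ¥1.54 = ¥57,567.75.
Line 3 (G-443, Loresta, 1,278 kg, ¥8,409.24):
Base rate for G-443 is 13.5% + ¥0.70/kg.
G-443 has an FTA preferential rate, but origin Loresta is not Hesova; base rate stands.
Duty = ¥8,409.24 × 13.5% + 1,278 × ¥0.70 = ¥2,029.85.
Total = ¥67,505.45 + ¥57,567.75 + ¥2,029.85 = ¥127,103.05.

¥127,103.05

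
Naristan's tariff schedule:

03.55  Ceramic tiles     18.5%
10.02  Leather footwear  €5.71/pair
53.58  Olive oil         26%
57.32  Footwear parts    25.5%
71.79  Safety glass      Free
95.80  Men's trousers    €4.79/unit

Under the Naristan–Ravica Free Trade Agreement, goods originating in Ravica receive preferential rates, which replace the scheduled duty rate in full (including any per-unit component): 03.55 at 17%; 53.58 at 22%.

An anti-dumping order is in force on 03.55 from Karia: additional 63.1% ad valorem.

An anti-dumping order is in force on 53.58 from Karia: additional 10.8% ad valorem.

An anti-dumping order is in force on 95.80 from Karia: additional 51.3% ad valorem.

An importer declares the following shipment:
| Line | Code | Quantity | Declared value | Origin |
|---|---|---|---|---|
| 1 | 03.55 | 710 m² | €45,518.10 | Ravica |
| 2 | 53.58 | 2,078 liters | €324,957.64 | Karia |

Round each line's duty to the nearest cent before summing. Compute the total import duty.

€127,322.49

Line 1 (03.55, Ravica, 710 m², €45,518.10):
Base rate for 03.55 is 18.5%.
Origin Ravica qualifies under the Naristan–Ravica agreement and 03.55 is covered: preferential rate 17% applies instead.
The additional-duty order on 03.55 targets Karia, not Ravica; it does not apply.
Duty = €45,518.10 × 17% = €7,738.08.
Line 2 (53.58, Karia, 2,078 liters, €324,957.64):
Base rate for 53.58 is 26%.
53.58 has an FTA preferential rate, but origin Karia is not Ravica; base rate stands.
Additional duty on 53.58 from Karia: +10.8%. Applied ad valorem rate: 26% + 10.8% = 36.8%.
Duty = €324,957.64 × 36.8% = €119,584.41.
Total = €7,738.08 + €119,584.41 = €127,322.49.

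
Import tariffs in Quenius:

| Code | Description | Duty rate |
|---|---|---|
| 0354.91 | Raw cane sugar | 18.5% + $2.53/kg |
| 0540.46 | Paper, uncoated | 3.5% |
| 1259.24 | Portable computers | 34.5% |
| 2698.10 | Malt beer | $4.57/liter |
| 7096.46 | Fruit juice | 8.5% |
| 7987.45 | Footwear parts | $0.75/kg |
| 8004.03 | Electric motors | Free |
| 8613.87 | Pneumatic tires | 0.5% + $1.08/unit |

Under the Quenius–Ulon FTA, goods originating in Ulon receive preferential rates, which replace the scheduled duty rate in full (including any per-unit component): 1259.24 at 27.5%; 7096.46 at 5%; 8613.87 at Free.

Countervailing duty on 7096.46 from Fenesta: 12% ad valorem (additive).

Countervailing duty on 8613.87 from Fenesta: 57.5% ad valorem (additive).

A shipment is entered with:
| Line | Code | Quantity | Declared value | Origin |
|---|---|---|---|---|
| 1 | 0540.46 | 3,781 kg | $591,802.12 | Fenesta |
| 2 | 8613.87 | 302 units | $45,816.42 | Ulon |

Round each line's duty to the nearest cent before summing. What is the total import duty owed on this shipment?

Line 1 (0540.46, Fenesta, 3,781 kg, $591,802.12):
Base rate for 0540.46 is 3.5%.
Duty = $591,802.12 × 3.5% = $20,713.07.
Line 2 (8613.87, Ulon, 302 units, $45,816.42):
Base rate for 8613.87 is 0.5% + $1.08/unit.
Origin Ulon qualifies under the Quenius–Ulon agreement and 8613.87 is covered: preferential rate Free applies instead.
The additional-duty order on 8613.87 targets Fenesta, not Ulon; it does not apply.
Duty = $45,816.42 × 0% = $0.00.
Total = $20,713.07 + $0.00 = $20,713.07.

$20,713.07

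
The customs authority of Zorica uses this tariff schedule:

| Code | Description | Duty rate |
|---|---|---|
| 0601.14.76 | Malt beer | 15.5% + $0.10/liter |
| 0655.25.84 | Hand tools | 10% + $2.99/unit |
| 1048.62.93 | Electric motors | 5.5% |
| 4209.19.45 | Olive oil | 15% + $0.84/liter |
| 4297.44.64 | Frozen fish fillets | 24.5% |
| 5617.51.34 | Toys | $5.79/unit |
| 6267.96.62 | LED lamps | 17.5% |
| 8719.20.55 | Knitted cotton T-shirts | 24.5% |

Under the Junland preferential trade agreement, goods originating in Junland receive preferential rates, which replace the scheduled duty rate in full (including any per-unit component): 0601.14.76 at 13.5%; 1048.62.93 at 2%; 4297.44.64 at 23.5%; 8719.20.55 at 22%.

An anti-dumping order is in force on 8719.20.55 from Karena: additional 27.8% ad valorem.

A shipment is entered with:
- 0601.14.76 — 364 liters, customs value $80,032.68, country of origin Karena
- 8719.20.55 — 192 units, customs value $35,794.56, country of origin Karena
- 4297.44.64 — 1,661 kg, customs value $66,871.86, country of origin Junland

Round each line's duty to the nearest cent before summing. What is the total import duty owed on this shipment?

$46,876.91

Line 1 (0601.14.76, Karena, 364 liters, $80,032.68):
Base rate for 0601.14.76 is 15.5% + $0.10/liter.
0601.14.76 has an FTA preferential rate, but origin Karena is not Junland; base rate stands.
Duty = $80,032.68 × 15.5% + 364 × $0.10 = $12,441.47.
Line 2 (8719.20.55, Karena, 192 units, $35,794.56):
Base rate for 8719.20.55 is 24.5%.
8719.20.55 has an FTA preferential rate, but origin Karena is not Junland; base rate stands.
Additional duty on 8719.20.55 from Karena: +27.8%. Applied ad valorem rate: 24.5% + 27.8% = 52.3%.
Duty = $35,794.56 × 52.3% = $18,720.55.
Line 3 (4297.44.64, Junland, 1,661 kg, $66,871.86):
Base rate for 4297.44.64 is 24.5%.
Origin Junland qualifies under the Zorica–Junland agreement and 4297.44.64 is covered: preferential rate 23.5% applies instead.
Duty = $66,871.86 × 23.5% = $15,714.89.
Total = $12,441.47 + $18,720.55 + $15,714.89 = $46,876.91.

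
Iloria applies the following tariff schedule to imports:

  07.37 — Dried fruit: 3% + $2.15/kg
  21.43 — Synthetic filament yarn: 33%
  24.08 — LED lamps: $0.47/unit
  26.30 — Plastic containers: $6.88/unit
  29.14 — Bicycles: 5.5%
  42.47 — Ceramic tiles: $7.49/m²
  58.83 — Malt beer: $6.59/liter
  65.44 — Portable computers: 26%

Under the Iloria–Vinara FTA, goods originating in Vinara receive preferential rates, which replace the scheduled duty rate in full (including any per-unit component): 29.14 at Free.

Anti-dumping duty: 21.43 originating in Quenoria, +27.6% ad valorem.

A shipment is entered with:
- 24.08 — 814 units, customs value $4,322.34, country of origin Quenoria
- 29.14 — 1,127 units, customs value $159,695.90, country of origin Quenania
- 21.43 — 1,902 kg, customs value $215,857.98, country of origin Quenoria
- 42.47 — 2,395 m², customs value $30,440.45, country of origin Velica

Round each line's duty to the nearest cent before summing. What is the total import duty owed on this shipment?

$157,914.34

Line 1 (24.08, Quenoria, 814 units, $4,322.34):
Base rate for 24.08 is $0.47/unit.
Duty = 814 × $0.47 = $382.58.
Line 2 (29.14, Quenania, 1,127 units, $159,695.90):
Base rate for 29.14 is 5.5%.
29.14 has an FTA preferential rate, but origin Quenania is not Vinara; base rate stands.
Duty = $159,695.90 × 5.5% = $8,783.27.
Line 3 (21.43, Quenoria, 1,902 kg, $215,857.98):
Base rate for 21.43 is 33%.
Additional duty on 21.43 from Quenoria: +27.6%. Applied ad valorem rate: 33% + 27.6% = 60.6%.
Duty = $215,857.98 × 60.6% = $130,809.94.
Line 4 (42.47, Velica, 2,395 m², $30,440.45):
Base rate for 42.47 is $7.49/m².
Duty = 2,395 × $7.49 = $17,938.55.
Total = $382.58 + $8,783.27 + $130,809.94 + $17,938.55 = $157,914.34.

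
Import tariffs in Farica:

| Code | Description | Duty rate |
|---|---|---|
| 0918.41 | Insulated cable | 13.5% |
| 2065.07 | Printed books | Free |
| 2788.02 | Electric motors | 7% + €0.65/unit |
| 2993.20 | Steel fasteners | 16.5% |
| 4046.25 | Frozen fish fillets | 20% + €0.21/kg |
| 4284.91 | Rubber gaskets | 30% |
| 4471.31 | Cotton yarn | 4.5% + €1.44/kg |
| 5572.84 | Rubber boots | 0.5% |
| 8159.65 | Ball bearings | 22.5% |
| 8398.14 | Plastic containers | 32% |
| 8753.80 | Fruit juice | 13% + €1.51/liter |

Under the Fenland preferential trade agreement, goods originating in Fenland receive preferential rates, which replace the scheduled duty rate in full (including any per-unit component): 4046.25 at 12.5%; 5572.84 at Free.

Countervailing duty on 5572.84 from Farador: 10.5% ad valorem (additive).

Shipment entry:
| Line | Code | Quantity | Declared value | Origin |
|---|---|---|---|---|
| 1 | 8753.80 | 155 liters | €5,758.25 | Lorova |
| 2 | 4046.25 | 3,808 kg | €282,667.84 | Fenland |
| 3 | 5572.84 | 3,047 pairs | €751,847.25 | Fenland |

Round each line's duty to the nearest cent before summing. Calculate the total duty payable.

€36,316.10

Line 1 (8753.80, Lorova, 155 liters, €5,758.25):
Base rate for 8753.80 is 13% + €1.51/liter.
Duty = €5,758.25 × 13% + 155 × €1.51 = €982.62.
Line 2 (4046.25, Fenland, 3,808 kg, €282,667.84):
Base rate for 4046.25 is 20% + €0.21/kg.
Origin Fenland qualifies under the Farica–Fenland agreement and 4046.25 is covered: preferential rate 12.5% applies instead.
Duty = €282,667.84 × 12.5% = €35,333.48.
Line 3 (5572.84, Fenland, 3,047 pairs, €751,847.25):
Base rate for 5572.84 is 0.5%.
Origin Fenland qualifies under the Farica–Fenland agreement and 5572.84 is covered: preferential rate Free applies instead.
The additional-duty order on 5572.84 targets Farador, not Fenland; it does not apply.
Duty = €751,847.25 × 0% = €0.00.
Total = €982.62 + €35,333.48 + €0.00 = €36,316.10.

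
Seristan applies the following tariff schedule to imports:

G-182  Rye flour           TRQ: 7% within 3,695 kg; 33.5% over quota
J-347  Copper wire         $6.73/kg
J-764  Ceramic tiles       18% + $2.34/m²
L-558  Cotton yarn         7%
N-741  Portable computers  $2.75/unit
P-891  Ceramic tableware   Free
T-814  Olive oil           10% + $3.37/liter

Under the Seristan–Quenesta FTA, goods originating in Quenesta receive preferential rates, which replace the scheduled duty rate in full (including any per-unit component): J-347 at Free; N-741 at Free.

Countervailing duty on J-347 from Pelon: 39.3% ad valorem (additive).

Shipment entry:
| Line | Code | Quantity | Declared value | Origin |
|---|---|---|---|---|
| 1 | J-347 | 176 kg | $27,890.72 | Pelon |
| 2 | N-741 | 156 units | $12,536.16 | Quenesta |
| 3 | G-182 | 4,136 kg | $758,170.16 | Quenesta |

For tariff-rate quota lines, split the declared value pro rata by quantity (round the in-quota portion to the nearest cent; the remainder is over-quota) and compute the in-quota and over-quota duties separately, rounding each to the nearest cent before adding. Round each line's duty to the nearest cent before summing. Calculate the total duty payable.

$86,639.96

Line 1 (J-347, Pelon, 176 kg, $27,890.72):
Base rate for J-347 is $6.73/kg.
J-347 has an FTA preferential rate, but origin Pelon is not Quenesta; base rate stands.
Additional duty on J-347 from Pelon: +39.3% ad valorem. Applied ad valorem rate = 39.3%.
Duty = $27,890.72 × 39.3% + 176 × $6.73 = $12,145.53.
Line 2 (N-741, Quenesta, 156 units, $12,536.16):
Base rate for N-741 is $2.75/unit.
Origin Quenesta qualifies under the Seristan–Quenesta agreement and N-741 is covered: preferential rate Free applies instead.
Duty = $12,536.16 × 0% = $0.00.
Line 3 (G-182, Quenesta, 4,136 kg, $758,170.16):
Code G-182 is under a tariff-rate quota (threshold 3,695 kg). In-quota: 3,695 kg at 7%; over-quota: 441 kg at 33.5%.
Pro-rata value split: in-quota = $758,170.16 × 3,695/4,136 = $677,330.45; over-quota = $758,170.16 − $677,330.45 = $80,839.71.
In-quota duty = $677,330.45 × 7% = $47,413.13. Over-quota duty = $80,839.71 × 33.5% = $27,081.30.
Line duty = $47,413.13 + $27,081.30 = $74,494.43.
Total = $12,145.53 + $0.00 + $74,494.43 = $86,639.96.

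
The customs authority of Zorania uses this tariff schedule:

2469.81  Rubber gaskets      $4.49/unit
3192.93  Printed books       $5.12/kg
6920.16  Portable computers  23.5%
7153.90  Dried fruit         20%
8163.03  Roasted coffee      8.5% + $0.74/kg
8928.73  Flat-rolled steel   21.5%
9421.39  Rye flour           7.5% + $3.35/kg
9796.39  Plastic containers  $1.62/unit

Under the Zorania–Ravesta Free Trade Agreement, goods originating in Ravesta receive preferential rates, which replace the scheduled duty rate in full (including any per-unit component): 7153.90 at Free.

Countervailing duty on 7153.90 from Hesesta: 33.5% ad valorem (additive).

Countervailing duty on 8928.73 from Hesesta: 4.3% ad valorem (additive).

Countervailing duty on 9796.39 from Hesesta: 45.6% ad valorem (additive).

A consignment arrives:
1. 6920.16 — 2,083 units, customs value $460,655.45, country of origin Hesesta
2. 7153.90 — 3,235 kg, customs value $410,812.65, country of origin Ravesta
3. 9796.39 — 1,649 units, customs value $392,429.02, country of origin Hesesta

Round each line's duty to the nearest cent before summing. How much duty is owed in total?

Line 1 (6920.16, Hesesta, 2,083 units, $460,655.45):
Base rate for 6920.16 is 23.5%.
Duty = $460,655.45 × 23.5% = $108,254.03.
Line 2 (7153.90, Ravesta, 3,235 kg, $410,812.65):
Base rate for 7153.90 is 20%.
Origin Ravesta qualifies under the Zorania–Ravesta agreement and 7153.90 is covered: preferential rate Free applies instead.
The additional-duty order on 7153.90 targets Hesesta, not Ravesta; it does not apply.
Duty = $410,812.65 × 0% = $0.00.
Line 3 (9796.39, Hesesta, 1,649 units, $392,429.02):
Base rate for 9796.39 is $1.62/unit.
Additional duty on 9796.39 from Hesesta: +45.6% ad valorem. Applied ad valorem rate = 45.6%.
Duty = $392,429.02 × 45.6% + 1,649 × $1.62 = $181,619.01.
Total = $108,254.03 + $0.00 + $181,619.01 = $289,873.04.

$289,873.04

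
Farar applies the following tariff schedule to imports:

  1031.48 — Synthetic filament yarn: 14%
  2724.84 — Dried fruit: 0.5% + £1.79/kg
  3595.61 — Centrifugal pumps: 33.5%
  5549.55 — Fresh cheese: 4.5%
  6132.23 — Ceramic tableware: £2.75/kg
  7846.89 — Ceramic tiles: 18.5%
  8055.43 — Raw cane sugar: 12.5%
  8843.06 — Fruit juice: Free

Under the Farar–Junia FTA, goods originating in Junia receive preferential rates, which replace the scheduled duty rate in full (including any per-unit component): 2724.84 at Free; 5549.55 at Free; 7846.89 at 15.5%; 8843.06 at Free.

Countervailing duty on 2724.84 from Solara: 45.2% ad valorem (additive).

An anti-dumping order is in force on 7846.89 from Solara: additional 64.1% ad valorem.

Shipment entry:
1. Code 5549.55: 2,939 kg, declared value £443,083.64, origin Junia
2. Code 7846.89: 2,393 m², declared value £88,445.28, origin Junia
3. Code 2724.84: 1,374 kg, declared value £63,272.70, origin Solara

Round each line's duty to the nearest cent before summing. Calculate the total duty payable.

Line 1 (5549.55, Junia, 2,939 kg, £443,083.64):
Base rate for 5549.55 is 4.5%.
Origin Junia qualifies under the Farar–Junia agreement and 5549.55 is covered: preferential rate Free applies instead.
Duty = £443,083.64 × 0% = £0.00.
Line 2 (7846.89, Junia, 2,393 m², £88,445.28):
Base rate for 7846.89 is 18.5%.
Origin Junia qualifies under the Farar–Junia agreement and 7846.89 is covered: preferential rate 15.5% applies instead.
The additional-duty order on 7846.89 targets Solara, not Junia; it does not apply.
Duty = £88,445.28 × 15.5% = £13,709.02.
Line 3 (2724.84, Solara, 1,374 kg, £63,272.70):
Base rate for 2724.84 is 0.5% + £1.79/kg.
2724.84 has an FTA preferential rate, but origin Solara is not Junia; base rate stands.
Additional duty on 2724.84 from Solara: +45.2%. Applied ad valorem rate: 0.5% + 45.2% = 45.7%.
Duty = £63,272.70 × 45.7% + 1,374 × £1.79 = £31,375.08.
Total = £0.00 + £13,709.02 + £31,375.08 = £45,084.10.

£45,084.10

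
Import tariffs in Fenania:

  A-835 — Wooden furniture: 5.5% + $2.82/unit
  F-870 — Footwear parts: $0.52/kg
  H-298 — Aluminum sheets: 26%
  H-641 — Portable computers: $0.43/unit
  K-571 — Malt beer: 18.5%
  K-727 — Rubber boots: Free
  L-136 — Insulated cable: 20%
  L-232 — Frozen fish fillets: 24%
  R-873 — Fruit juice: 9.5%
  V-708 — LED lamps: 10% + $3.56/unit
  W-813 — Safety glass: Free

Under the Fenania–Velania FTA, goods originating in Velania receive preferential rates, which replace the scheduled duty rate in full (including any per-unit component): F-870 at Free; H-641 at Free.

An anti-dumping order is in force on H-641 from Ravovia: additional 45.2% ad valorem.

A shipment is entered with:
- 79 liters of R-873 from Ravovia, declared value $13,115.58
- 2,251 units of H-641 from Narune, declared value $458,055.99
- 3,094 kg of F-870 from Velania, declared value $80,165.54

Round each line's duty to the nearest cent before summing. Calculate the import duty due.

Line 1 (R-873, Ravovia, 79 liters, $13,115.58):
Base rate for R-873 is 9.5%.
Duty = $13,115.58 × 9.5% = $1,245.98.
Line 2 (H-641, Narune, 2,251 units, $458,055.99):
Base rate for H-641 is $0.43/unit.
H-641 has an FTA preferential rate, but origin Narune is not Velania; base rate stands.
The additional-duty order on H-641 targets Ravovia, not Narune; it does not apply.
Duty = 2,251 × $0.43 = $967.93.
Line 3 (F-870, Velania, 3,094 kg, $80,165.54):
Base rate for F-870 is $0.52/kg.
Origin Velania qualifies under the Fenania–Velania agreement and F-870 is covered: preferential rate Free applies instead.
Duty = $80,165.54 × 0% = $0.00.
Total = $1,245.98 + $967.93 + $0.00 = $2,213.91.

$2,213.91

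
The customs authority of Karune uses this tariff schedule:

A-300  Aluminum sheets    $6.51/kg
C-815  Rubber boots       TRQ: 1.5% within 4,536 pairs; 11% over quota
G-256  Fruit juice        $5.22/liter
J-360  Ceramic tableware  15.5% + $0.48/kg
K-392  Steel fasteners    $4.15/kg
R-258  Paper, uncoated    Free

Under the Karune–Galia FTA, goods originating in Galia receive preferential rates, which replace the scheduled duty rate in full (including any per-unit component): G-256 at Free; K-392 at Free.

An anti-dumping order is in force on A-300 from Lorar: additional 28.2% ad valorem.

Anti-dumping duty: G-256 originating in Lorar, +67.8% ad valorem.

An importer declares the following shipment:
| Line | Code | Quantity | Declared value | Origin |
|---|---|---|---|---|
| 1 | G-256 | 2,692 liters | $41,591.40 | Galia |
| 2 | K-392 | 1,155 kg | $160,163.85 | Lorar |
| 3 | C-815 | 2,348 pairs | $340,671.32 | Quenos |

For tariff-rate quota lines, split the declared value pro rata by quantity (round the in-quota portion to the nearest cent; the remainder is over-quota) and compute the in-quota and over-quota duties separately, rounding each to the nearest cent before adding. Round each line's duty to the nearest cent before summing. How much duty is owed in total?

$9,903.32

Line 1 (G-256, Galia, 2,692 liters, $41,591.40):
Base rate for G-256 is $5.22/liter.
Origin Galia qualifies under the Karune–Galia agreement and G-256 is covered: preferential rate Free applies instead.
The additional-duty order on G-256 targets Lorar, not Galia; it does not apply.
Duty = $41,591.40 × 0% = $0.00.
Line 2 (K-392, Lorar, 1,155 kg, $160,163.85):
Base rate for K-392 is $4.15/kg.
K-392 has an FTA preferential rate, but origin Lorar is not Galia; base rate stands.
Duty = 1,155 × $4.15 = $4,793.25.
Line 3 (C-815, Quenos, 2,348 pairs, $340,671.32):
Code C-815 is under a tariff-rate quota (threshold 4,536 pairs). Quantity 2,348 pairs is within the quota, so the in-quota rate 1.5% applies to the full value.
Duty = $340,671.32 × 1.5% = $5,110.07.
Total = $0.00 + $4,793.25 + $5,110.07 = $9,903.32.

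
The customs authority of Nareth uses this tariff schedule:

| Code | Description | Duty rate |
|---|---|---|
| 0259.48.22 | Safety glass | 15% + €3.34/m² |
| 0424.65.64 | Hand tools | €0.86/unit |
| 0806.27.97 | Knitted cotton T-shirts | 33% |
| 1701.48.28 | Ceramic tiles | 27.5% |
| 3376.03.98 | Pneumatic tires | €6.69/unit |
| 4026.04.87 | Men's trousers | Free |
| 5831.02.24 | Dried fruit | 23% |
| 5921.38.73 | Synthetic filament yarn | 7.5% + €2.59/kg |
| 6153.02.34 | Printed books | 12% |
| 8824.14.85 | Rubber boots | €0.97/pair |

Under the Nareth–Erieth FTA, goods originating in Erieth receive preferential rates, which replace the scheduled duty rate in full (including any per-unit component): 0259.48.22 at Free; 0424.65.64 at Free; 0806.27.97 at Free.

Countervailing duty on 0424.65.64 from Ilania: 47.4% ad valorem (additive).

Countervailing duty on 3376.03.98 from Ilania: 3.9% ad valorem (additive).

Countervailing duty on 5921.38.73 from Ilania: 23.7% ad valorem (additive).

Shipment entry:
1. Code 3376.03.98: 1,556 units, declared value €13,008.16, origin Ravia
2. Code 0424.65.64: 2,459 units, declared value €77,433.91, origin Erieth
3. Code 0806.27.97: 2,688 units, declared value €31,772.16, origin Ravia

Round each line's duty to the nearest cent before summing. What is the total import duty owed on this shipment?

€20,894.45

Line 1 (3376.03.98, Ravia, 1,556 units, €13,008.16):
Base rate for 3376.03.98 is €6.69/unit.
The additional-duty order on 3376.03.98 targets Ilania, not Ravia; it does not apply.
Duty = 1,556 × €6.69 = €10,409.64.
Line 2 (0424.65.64, Erieth, 2,459 units, €77,433.91):
Base rate for 0424.65.64 is €0.86/unit.
Origin Erieth qualifies under the Nareth–Erieth agreement and 0424.65.64 is covered: preferential rate Free applies instead.
The additional-duty order on 0424.65.64 targets Ilania, not Erieth; it does not apply.
Duty = €77,433.91 × 0% = €0.00.
Line 3 (0806.27.97, Ravia, 2,688 units, €31,772.16):
Base rate for 0806.27.97 is 33%.
0806.27.97 has an FTA preferential rate, but origin Ravia is not Erieth; base rate stands.
Duty = €31,772.16 × 33% = €10,484.81.
Total = €10,409.64 + €0.00 + €10,484.81 = €20,894.45.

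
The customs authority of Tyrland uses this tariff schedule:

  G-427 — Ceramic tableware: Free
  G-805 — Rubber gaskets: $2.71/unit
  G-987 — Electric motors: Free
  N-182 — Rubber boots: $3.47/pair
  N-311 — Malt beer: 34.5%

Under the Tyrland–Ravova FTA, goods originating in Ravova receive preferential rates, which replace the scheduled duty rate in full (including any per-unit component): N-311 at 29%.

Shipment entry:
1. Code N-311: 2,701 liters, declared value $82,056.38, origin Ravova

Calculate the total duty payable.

Line 1 (N-311, Ravova, 2,701 liters, $82,056.38):
Base rate for N-311 is 34.5%.
Origin Ravova qualifies under the Tyrland–Ravova agreement and N-311 is covered: preferential rate 29% applies instead.
Duty = $82,056.38 × 29% = $23,796.35.

$23,796.35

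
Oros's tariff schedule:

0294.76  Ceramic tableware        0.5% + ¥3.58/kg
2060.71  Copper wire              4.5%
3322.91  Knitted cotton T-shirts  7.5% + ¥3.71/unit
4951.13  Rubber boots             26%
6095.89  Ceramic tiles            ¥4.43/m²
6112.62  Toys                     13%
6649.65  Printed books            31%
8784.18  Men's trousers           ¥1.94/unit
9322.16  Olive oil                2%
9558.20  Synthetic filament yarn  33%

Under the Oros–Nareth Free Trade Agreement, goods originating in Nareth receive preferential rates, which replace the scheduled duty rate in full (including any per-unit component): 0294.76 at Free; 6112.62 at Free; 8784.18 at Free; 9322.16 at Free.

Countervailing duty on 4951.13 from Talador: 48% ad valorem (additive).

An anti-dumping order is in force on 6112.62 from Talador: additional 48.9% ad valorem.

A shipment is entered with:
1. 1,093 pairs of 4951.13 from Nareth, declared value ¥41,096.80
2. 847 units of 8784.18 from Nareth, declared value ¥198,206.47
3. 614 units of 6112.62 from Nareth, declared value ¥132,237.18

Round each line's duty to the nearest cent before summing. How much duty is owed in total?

¥10,685.17

Line 1 (4951.13, Nareth, 1,093 pairs, ¥41,096.80):
Base rate for 4951.13 is 26%.
Origin Nareth is the FTA partner but 4951.13 is not on the preference list; base rate stands.
The additional-duty order on 4951.13 targets Talador, not Nareth; it does not apply.
Duty = ¥41,096.80 × 26% = ¥10,685.17.
Line 2 (8784.18, Nareth, 847 units, ¥198,206.47):
Base rate for 8784.18 is ¥1.94/unit.
Origin Nareth qualifies under the Oros–Nareth agreement and 8784.18 is covered: preferential rate Free applies instead.
Duty = ¥198,206.47 × 0% = ¥0.00.
Line 3 (6112.62, Nareth, 614 units, ¥132,237.18):
Base rate for 6112.62 is 13%.
Origin Nareth qualifies under the Oros–Nareth agreement and 6112.62 is covered: preferential rate Free applies instead.
The additional-duty order on 6112.62 targets Talador, not Nareth; it does not apply.
Duty = ¥132,237.18 × 0% = ¥0.00.
Total = ¥10,685.17 + ¥0.00 + ¥0.00 = ¥10,685.17.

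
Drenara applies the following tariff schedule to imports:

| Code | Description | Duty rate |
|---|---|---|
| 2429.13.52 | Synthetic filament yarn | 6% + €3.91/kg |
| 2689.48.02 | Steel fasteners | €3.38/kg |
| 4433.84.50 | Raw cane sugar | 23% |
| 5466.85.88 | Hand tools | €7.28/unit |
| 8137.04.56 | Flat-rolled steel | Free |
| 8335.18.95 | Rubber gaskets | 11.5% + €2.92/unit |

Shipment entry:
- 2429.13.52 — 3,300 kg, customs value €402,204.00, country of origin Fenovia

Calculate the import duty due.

€37,035.24

Line 1 (2429.13.52, Fenovia, 3,300 kg, €402,204.00):
Base rate for 2429.13.52 is 6% + €3.91/kg.
Duty = €402,204.00 × 6% + 3,300 × €3.91 = €37,035.24.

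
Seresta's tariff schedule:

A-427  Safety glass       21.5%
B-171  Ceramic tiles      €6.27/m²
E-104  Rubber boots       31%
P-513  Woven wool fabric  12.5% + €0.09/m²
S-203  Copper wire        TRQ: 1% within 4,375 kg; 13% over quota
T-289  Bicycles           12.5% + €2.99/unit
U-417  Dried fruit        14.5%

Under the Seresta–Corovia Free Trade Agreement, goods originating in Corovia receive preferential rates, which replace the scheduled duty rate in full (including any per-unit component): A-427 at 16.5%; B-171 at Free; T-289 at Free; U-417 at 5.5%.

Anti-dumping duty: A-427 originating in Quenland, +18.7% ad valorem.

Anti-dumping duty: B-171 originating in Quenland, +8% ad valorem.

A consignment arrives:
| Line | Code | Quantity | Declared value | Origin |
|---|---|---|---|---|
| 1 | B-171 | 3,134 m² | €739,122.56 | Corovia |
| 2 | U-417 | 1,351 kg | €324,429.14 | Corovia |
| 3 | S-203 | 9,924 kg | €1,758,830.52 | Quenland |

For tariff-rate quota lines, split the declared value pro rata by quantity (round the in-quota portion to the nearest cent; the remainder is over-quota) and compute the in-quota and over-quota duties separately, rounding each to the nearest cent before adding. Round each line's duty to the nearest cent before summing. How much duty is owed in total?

€153,445.82

Line 1 (B-171, Corovia, 3,134 m², €739,122.56):
Base rate for B-171 is €6.27/m².
Origin Corovia qualifies under the Seresta–Corovia agreement and B-171 is covered: preferential rate Free applies instead.
The additional-duty order on B-171 targets Quenland, not Corovia; it does not apply.
Duty = €739,122.56 × 0% = €0.00.
Line 2 (U-417, Corovia, 1,351 kg, €324,429.14):
Base rate for U-417 is 14.5%.
Origin Corovia qualifies under the Seresta–Corovia agreement and U-417 is covered: preferential rate 5.5% applies instead.
Duty = €324,429.14 × 5.5% = €17,843.60.
Line 3 (S-203, Quenland, 9,924 kg, €1,758,830.52):
Code S-203 is under a tariff-rate quota (threshold 4,375 kg). In-quota: 4,375 kg at 1%; over-quota: 5,549 kg at 13%.
Pro-rata value split: in-quota = €1,758,830.52 × 4,375/9,924 = €775,381.25; over-quota = €1,758,830.52 − €775,381.25 = €983,449.27.
In-quota duty = €775,381.25 × 1% = €7,753.81. Over-quota duty = €983,449.27 × 13% = €127,848.41.
Line duty = €7,753.81 + €127,848.41 = €135,602.22.
Total = €0.00 + €17,843.60 + €135,602.22 = €153,445.82.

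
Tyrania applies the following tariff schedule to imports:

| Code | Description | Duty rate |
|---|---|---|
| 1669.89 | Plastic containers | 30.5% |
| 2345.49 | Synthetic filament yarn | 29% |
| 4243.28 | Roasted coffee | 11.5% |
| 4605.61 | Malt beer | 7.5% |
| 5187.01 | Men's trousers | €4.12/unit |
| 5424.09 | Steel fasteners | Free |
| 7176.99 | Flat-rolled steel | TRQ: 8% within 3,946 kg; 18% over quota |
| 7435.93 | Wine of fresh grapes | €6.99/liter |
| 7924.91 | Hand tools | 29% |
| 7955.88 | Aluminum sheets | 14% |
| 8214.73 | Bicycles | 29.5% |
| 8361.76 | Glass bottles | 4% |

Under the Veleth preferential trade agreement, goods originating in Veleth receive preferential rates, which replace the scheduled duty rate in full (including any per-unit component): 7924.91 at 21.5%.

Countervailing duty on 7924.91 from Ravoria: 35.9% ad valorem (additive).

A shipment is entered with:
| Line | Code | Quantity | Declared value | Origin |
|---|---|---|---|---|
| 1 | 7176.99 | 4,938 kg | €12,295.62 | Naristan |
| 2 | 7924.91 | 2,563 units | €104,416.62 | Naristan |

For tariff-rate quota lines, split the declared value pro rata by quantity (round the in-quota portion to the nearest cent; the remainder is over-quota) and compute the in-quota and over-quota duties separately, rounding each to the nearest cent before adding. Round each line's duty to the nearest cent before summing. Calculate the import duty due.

Line 1 (7176.99, Naristan, 4,938 kg, €12,295.62):
Code 7176.99 is under a tariff-rate quota (threshold 3,946 kg). In-quota: 3,946 kg at 8%; over-quota: 992 kg at 18%.
Pro-rata value split: in-quota = €12,295.62 × 3,946/4,938 = €9,825.54; over-quota = €12,295.62 − €9,825.54 = €2,470.08.
In-quota duty = €9,825.54 × 8% = €786.04. Over-quota duty = €2,470.08 × 18% = €444.61.
Line duty = €786.04 + €444.61 = €1,230.65.
Line 2 (7924.91, Naristan, 2,563 units, €104,416.62):
Base rate for 7924.91 is 29%.
7924.91 has an FTA preferential rate, but origin Naristan is not Veleth; base rate stands.
The additional-duty order on 7924.91 targets Ravoria, not Naristan; it does not apply.
Duty = €104,416.62 × 29% = €30,280.82.
Total = €1,230.65 + €30,280.82 = €31,511.47.

€31,511.47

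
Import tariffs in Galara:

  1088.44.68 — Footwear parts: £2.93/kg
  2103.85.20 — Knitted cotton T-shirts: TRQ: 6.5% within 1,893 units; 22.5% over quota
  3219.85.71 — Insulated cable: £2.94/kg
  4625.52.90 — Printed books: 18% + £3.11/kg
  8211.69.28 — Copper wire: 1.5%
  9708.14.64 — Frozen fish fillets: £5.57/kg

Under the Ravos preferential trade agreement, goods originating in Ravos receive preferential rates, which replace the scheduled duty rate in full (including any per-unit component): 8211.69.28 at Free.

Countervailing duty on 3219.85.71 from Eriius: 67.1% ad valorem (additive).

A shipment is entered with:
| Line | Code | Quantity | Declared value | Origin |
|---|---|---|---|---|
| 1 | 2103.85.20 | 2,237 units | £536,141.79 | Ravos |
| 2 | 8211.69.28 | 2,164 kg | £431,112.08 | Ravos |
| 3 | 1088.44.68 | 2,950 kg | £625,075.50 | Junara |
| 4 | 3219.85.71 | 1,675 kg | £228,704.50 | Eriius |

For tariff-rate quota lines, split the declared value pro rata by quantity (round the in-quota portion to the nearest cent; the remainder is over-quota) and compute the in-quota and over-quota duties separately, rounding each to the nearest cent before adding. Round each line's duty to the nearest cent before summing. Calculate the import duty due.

£215,069.38

Line 1 (2103.85.20, Ravos, 2,237 units, £536,141.79):
Code 2103.85.20 is under a tariff-rate quota (threshold 1,893 units). In-quota: 1,893 units at 6.5%; over-quota: 344 units at 22.5%.
Pro-rata value split: in-quota = £536,141.79 × 1,893/2,237 = £453,695.31; over-quota = £536,141.79 − £453,695.31 = £82,446.48.
In-quota duty = £453,695.31 × 6.5% = £29,490.20. Over-quota duty = £82,446.48 × 22.5% = £18,550.46.
Line duty = £29,490.20 + £18,550.46 = £48,040.66.
Line 2 (8211.69.28, Ravos, 2,164 kg, £431,112.08):
Base rate for 8211.69.28 is 1.5%.
Origin Ravos qualifies under the Galara–Ravos agreement and 8211.69.28 is covered: preferential rate Free applies instead.
Duty = £431,112.08 × 0% = £0.00.
Line 3 (1088.44.68, Junara, 2,950 kg, £625,075.50):
Base rate for 1088.44.68 is £2.93/kg.
Duty = 2,950 × £2.93 = £8,643.50.
Line 4 (3219.85.71, Eriius, 1,675 kg, £228,704.50):
Base rate for 3219.85.71 is £2.94/kg.
Additional duty on 3219.85.71 from Eriius: +67.1% ad valorem. Applied ad valorem rate = 67.1%.
Duty = £228,704.50 × 67.1% + 1,675 × £2.94 = £158,385.22.
Total = £48,040.66 + £0.00 + £8,643.50 + £158,385.22 = £215,069.38.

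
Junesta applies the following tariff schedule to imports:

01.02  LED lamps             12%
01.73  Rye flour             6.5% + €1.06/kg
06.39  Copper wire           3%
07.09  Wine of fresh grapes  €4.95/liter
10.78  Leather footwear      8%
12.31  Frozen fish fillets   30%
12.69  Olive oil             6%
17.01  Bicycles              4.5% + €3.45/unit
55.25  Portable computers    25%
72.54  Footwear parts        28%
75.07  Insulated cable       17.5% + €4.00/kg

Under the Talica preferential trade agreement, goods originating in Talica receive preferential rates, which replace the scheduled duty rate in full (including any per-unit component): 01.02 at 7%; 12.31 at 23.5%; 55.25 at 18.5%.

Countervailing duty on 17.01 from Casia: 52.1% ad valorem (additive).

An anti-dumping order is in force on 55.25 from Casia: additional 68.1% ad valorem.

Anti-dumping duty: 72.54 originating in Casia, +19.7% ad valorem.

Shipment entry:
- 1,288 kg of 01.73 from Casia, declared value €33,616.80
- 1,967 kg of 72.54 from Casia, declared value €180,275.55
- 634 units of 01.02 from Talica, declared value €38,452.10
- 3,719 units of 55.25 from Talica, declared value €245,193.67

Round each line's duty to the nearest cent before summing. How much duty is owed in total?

€137,594.29

Line 1 (01.73, Casia, 1,288 kg, €33,616.80):
Base rate for 01.73 is 6.5% + €1.06/kg.
Duty = €33,616.80 × 6.5% + 1,288 × €1.06 = €3,550.37.
Line 2 (72.54, Casia, 1,967 kg, €180,275.55):
Base rate for 72.54 is 28%.
Additional duty on 72.54 from Casia: +19.7%. Applied ad valorem rate: 28% + 19.7% = 47.7%.
Duty = €180,275.55 × 47.7% = €85,991.44.
Line 3 (01.02, Talica, 634 units, €38,452.10):
Base rate for 01.02 is 12%.
Origin Talica qualifies under the Junesta–Talica agreement and 01.02 is covered: preferential rate 7% applies instead.
Duty = €38,452.10 × 7% = €2,691.65.
Line 4 (55.25, Talica, 3,719 units, €245,193.67):
Base rate for 55.25 is 25%.
Origin Talica qualifies under the Junesta–Talica agreement and 55.25 is covered: preferential rate 18.5% applies instead.
The additional-duty order on 55.25 targets Casia, not Talica; it does not apply.
Duty = €245,193.67 × 18.5% = €45,360.83.
Total = €3,550.37 + €85,991.44 + €2,691.65 + €45,360.83 = €137,594.29.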